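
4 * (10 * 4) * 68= 10880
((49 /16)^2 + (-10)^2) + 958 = 273249 /256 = 1067.38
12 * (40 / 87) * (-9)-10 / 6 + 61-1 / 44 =36961 / 3828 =9.66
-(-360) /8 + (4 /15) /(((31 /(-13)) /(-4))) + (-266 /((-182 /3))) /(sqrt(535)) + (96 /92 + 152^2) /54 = 57 * sqrt(535) /6955 + 45559271 /96255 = 473.51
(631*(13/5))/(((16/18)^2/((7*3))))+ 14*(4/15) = 41863493/960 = 43607.81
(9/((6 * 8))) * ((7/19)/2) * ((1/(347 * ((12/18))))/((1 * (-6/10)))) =-0.00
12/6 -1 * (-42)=44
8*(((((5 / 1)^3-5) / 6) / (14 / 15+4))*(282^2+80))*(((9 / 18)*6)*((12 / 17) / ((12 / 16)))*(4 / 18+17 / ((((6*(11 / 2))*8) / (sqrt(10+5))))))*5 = 5094656000 / 629+955248000*sqrt(15) / 407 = 17189684.80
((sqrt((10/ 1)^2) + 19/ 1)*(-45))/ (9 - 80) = 1305/ 71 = 18.38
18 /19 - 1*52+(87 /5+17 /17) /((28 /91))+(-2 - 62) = -5249 /95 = -55.25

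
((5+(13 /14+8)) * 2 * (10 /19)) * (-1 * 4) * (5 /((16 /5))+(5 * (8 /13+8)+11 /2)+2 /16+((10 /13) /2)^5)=-22399144125 /7597226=-2948.33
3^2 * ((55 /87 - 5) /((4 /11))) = -3135 /29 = -108.10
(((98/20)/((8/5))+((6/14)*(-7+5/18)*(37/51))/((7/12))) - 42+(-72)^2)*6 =30848.88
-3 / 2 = -1.50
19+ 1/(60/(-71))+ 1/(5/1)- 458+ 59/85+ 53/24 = -59443/136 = -437.08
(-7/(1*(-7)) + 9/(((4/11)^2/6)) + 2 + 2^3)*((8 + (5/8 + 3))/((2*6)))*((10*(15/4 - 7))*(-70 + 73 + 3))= -20280975/256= -79222.56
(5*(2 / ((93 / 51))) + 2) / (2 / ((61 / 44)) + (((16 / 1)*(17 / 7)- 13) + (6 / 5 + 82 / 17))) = 8420440 / 37493539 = 0.22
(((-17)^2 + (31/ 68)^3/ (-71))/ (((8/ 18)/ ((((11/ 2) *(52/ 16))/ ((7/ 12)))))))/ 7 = 24910401410037/ 8751271424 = 2846.49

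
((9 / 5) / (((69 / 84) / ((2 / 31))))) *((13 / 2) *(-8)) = -26208 / 3565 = -7.35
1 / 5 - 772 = -3859 / 5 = -771.80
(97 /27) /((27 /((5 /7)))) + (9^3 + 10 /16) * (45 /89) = 1340724815 /3633336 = 369.01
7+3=10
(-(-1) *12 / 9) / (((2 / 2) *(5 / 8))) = 32 / 15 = 2.13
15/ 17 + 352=5999/ 17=352.88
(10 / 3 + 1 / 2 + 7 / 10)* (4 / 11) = 272 / 165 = 1.65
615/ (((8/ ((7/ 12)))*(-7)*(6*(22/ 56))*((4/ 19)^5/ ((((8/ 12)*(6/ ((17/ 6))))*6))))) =-10659606195/ 191488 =-55667.23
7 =7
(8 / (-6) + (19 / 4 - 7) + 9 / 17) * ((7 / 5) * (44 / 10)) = -47971 / 2550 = -18.81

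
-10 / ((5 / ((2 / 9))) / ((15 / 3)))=-20 / 9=-2.22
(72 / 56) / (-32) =-9 / 224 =-0.04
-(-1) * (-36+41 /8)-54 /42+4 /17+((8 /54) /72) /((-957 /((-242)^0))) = -7067923019 /221388552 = -31.93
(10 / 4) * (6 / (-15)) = -1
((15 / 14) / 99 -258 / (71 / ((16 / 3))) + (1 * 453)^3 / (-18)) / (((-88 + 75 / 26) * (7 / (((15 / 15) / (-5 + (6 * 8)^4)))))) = 2202253994330 / 1348696787331201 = 0.00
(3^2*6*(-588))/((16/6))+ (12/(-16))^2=-190503/16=-11906.44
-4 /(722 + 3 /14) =-56 /10111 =-0.01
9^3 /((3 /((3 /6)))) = 243 /2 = 121.50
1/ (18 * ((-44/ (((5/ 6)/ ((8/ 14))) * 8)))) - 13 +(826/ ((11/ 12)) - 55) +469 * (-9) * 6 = -58195187/ 2376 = -24492.92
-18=-18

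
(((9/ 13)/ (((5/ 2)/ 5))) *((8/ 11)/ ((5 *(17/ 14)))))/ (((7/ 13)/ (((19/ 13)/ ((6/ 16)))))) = 14592/ 12155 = 1.20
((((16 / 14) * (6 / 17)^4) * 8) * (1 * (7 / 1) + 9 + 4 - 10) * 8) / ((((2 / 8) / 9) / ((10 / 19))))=2388787200 / 11108293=215.05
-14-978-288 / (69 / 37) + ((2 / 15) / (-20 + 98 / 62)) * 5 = -45169810 / 39399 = -1146.47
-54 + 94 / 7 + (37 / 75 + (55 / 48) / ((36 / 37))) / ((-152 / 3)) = -622124509 / 15321600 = -40.60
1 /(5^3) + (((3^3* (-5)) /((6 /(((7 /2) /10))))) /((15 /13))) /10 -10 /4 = -6349 /2000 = -3.17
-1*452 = -452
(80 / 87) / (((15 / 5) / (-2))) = -160 / 261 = -0.61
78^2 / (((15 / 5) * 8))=507 / 2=253.50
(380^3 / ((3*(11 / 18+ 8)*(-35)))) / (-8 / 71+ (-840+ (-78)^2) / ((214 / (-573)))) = 50023510080 / 11573877497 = 4.32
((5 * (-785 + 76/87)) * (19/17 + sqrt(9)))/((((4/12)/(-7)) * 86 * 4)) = 83568275/84796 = 985.52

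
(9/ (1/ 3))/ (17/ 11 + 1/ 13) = 3861/ 232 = 16.64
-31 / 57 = -0.54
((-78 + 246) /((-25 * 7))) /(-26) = 12 /325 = 0.04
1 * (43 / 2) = 43 / 2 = 21.50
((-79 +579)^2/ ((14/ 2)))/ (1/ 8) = 2000000/ 7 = 285714.29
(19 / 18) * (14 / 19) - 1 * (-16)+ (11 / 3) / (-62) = 9329 / 558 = 16.72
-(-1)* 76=76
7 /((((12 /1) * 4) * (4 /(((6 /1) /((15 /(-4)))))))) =-7 /120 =-0.06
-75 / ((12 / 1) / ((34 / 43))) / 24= -425 / 2064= -0.21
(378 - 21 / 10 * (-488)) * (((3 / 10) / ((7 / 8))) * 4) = 48096 / 25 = 1923.84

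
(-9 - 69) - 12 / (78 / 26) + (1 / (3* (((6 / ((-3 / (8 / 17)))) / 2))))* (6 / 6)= -1985 / 24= -82.71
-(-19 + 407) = -388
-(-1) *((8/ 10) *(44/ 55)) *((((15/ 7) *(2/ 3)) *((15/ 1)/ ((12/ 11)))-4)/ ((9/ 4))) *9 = 7008/ 175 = 40.05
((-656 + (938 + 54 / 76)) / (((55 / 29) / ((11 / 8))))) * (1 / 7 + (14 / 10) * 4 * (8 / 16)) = 32089341 / 53200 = 603.18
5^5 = 3125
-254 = -254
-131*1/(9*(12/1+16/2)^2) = -131/3600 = -0.04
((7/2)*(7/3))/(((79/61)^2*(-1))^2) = 678446209/233700486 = 2.90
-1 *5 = -5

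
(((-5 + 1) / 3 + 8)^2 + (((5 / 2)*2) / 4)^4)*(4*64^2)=6913600 / 9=768177.78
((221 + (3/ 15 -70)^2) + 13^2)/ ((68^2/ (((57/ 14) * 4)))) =1071201/ 57800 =18.53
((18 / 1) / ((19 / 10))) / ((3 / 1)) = 60 / 19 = 3.16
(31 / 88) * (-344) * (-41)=54653 / 11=4968.45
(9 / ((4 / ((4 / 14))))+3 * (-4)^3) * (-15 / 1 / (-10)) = -8037 / 28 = -287.04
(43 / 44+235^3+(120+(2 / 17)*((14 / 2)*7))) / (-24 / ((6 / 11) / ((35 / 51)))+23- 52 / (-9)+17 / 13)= -1135782800451 / 9680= -117332933.93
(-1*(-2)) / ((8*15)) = 1 / 60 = 0.02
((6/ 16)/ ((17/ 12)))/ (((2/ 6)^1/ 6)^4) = 472392/ 17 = 27787.76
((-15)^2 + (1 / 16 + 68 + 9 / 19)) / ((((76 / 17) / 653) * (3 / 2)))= 28583.73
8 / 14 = 4 / 7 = 0.57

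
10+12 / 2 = 16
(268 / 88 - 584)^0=1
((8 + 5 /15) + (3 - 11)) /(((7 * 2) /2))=0.05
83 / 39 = 2.13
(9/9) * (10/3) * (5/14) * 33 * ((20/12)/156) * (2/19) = 1375/31122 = 0.04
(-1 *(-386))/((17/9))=3474/17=204.35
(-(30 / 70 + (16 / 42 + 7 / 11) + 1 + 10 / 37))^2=538936225 / 73051209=7.38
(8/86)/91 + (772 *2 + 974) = 9852938/3913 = 2518.00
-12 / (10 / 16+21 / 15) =-160 / 27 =-5.93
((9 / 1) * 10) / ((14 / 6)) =270 / 7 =38.57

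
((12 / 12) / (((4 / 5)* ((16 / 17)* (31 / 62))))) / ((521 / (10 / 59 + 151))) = 758115 / 983648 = 0.77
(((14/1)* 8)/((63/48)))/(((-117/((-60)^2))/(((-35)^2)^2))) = -3940102564.10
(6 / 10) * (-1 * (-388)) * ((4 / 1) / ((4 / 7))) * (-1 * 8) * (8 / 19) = -521472 / 95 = -5489.18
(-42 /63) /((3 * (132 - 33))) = -2 /891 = -0.00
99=99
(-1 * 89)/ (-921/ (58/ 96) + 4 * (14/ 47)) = 121307/ 2076152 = 0.06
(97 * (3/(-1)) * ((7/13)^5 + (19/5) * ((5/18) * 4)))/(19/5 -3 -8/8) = 6916292545/1113879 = 6209.20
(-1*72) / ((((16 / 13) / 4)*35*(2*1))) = -117 / 35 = -3.34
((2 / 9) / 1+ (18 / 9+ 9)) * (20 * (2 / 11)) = 4040 / 99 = 40.81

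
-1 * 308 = -308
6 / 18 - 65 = -194 / 3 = -64.67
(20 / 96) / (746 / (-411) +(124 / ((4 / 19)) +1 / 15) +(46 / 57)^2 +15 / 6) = 3709275 / 10511839508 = 0.00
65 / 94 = 0.69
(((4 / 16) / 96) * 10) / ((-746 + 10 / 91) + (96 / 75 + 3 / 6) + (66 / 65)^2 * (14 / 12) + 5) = -29575 / 838026528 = -0.00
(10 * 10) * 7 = 700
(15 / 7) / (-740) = -3 / 1036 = -0.00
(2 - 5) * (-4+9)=-15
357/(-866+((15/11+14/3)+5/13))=-153153/368762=-0.42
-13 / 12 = -1.08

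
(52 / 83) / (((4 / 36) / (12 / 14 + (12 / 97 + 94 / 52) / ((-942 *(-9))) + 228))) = 1290.42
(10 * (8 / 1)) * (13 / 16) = 65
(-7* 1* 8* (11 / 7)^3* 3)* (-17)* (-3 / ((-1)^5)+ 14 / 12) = 46177.55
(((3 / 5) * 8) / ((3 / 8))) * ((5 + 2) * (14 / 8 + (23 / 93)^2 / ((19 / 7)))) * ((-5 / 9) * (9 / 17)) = -7676144 / 164331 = -46.71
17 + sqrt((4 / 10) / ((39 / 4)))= 2 * sqrt(390) / 195 + 17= 17.20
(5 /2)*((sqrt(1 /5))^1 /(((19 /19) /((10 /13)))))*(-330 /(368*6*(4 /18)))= -2475*sqrt(5) /9568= -0.58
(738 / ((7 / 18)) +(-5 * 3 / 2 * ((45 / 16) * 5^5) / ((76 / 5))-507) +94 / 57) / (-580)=150373591 / 29621760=5.08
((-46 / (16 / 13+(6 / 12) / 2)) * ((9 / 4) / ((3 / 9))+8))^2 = 1244819524 / 5929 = 209954.38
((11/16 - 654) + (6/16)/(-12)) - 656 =-41899/32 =-1309.34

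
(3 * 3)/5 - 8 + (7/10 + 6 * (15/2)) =79/2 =39.50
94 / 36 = 47 / 18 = 2.61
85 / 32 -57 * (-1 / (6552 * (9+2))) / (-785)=200375099 / 75435360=2.66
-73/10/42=-73/420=-0.17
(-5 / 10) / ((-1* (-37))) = -1 / 74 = -0.01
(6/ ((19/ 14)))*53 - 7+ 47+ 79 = 6713/ 19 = 353.32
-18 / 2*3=-27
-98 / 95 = -1.03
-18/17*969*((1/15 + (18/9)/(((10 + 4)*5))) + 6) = -43776/7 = -6253.71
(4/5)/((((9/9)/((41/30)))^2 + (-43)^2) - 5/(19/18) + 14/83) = 10603748/24454459445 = 0.00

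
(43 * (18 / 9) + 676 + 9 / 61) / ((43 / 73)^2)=247750539 / 112789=2196.58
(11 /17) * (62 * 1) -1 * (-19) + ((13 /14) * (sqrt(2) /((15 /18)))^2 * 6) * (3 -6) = 32667 /2975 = 10.98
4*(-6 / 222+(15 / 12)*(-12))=-2224 / 37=-60.11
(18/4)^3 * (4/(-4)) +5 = -689/8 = -86.12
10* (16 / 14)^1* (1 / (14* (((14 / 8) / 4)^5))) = 41943040 / 823543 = 50.93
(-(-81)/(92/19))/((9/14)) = 26.02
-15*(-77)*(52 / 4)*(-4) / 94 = -30030 / 47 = -638.94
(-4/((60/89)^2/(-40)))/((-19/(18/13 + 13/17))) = -39.82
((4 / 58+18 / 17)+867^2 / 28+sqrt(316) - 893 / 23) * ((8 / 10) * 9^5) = 472392 * sqrt(79) / 5+502591587317487 / 396865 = 1267244155.27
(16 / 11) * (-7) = -112 / 11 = -10.18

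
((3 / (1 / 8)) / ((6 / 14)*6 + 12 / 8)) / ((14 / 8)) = 64 / 19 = 3.37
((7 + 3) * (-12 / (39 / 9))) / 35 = -0.79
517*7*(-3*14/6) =-25333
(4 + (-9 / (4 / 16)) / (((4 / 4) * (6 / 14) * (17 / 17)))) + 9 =-71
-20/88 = -5/22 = -0.23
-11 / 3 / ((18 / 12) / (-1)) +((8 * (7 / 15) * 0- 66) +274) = 1894 / 9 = 210.44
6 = 6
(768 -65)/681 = 703/681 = 1.03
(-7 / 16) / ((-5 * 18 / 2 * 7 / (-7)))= -7 / 720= -0.01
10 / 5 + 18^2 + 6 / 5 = 1636 / 5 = 327.20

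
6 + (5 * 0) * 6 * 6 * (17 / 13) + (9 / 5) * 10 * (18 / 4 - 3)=33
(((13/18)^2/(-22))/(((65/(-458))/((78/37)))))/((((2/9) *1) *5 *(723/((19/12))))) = 735319/1059339600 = 0.00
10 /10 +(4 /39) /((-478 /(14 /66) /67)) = 306655 /307593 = 1.00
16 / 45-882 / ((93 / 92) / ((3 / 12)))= -303794 / 1395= -217.77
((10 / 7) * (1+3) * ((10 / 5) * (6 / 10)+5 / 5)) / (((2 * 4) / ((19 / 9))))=209 / 63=3.32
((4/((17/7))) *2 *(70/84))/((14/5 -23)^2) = 3500/520251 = 0.01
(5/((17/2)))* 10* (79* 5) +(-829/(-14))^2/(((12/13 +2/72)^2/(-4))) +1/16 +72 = -34619427084023/2639277200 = -13117.01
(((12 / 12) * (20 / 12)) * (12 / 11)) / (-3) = -20 / 33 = -0.61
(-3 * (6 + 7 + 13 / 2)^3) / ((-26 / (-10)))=-68445 / 8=-8555.62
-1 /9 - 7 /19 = -82 /171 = -0.48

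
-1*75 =-75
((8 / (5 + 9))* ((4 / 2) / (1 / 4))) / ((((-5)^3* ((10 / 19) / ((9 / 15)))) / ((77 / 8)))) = -1254 / 3125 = -0.40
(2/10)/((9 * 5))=1/225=0.00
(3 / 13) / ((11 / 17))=51 / 143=0.36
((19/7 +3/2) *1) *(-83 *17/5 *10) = -83249/7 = -11892.71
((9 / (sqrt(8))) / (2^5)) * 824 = 81.94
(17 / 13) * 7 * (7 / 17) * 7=26.38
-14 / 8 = -7 / 4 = -1.75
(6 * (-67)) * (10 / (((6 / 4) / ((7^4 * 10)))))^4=-7125140314122454400000000 / 27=-263894085708239051851851.90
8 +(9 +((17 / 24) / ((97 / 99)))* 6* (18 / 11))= 4675 / 194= 24.10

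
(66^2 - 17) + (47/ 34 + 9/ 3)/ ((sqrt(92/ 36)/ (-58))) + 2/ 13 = 56409/ 13 - 12963*sqrt(23)/ 391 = 4180.16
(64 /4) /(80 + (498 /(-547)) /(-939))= 1369688 /6848523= 0.20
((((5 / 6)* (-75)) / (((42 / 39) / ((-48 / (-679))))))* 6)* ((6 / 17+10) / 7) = -20592000 / 565607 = -36.41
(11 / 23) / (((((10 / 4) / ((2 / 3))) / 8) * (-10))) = -176 / 1725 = -0.10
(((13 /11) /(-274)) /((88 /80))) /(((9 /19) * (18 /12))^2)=-93860 /12084633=-0.01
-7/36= -0.19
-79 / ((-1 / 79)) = 6241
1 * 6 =6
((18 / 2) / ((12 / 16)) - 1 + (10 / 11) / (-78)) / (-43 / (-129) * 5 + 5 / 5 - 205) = -4714 / 86801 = -0.05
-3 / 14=-0.21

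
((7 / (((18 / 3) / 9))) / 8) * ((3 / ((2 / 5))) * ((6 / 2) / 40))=189 / 256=0.74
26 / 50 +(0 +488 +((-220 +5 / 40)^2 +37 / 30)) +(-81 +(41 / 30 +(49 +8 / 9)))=702792353 / 14400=48805.02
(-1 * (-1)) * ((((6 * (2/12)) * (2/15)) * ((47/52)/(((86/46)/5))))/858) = 1081/2877732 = 0.00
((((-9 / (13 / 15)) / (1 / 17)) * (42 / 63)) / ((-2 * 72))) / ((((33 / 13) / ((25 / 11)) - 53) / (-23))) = 48875 / 134896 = 0.36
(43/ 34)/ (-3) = -43/ 102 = -0.42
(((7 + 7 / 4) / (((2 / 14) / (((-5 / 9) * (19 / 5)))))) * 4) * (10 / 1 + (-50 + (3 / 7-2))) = 21501.67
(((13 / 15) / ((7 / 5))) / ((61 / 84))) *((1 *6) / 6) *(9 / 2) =234 / 61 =3.84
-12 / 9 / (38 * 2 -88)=1 / 9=0.11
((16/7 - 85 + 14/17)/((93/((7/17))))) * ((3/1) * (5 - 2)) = -29235/8959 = -3.26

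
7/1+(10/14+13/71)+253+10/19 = 2468624/9443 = 261.42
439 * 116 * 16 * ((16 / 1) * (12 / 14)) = 78219264 / 7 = 11174180.57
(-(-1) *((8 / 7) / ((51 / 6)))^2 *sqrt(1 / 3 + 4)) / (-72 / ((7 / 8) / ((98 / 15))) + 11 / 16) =-20480 *sqrt(39) / 1824772299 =-0.00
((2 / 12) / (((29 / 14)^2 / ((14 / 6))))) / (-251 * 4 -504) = -343 / 5707026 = -0.00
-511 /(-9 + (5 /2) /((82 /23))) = 83804 /1361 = 61.58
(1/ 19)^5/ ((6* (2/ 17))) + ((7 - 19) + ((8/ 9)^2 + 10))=-970630349/ 802256076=-1.21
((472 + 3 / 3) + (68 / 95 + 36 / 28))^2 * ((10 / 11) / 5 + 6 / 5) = 36282780864 / 116375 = 311774.70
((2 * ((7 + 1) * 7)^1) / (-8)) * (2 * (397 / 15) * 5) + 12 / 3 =-11104 / 3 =-3701.33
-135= -135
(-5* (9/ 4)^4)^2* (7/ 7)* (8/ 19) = 1076168025/ 155648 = 6914.11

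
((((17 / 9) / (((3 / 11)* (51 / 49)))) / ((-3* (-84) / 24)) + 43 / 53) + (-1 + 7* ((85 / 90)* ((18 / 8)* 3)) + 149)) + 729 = 95105755 / 103032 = 923.07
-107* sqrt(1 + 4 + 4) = -321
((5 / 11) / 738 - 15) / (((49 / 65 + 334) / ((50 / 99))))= -197868125 / 8743658319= -0.02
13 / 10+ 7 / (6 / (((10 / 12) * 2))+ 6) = 487 / 240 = 2.03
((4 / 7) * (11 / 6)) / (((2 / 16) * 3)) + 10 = 12.79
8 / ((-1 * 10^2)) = -2 / 25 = -0.08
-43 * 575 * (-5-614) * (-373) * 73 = -416733718475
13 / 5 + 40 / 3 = 239 / 15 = 15.93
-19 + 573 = 554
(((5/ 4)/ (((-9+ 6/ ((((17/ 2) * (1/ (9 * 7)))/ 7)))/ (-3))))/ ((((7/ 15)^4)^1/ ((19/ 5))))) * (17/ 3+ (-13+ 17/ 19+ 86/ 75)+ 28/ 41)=1029999825/ 224839244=4.58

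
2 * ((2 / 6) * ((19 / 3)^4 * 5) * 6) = 2606420 / 81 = 32178.02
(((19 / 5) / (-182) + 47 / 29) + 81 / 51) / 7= 1430253 / 3140410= 0.46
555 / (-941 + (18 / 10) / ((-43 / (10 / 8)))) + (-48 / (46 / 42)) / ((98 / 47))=-80443812 / 3722803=-21.61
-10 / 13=-0.77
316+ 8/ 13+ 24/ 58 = 119520/ 377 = 317.03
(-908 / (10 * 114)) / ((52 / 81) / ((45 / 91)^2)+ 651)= -2482245 / 2037006853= -0.00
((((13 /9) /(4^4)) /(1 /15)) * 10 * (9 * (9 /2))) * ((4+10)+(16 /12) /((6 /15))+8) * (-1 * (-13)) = 722475 /64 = 11288.67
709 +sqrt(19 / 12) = 710.26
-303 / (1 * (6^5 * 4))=-0.01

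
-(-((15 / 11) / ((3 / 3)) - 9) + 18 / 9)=-106 / 11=-9.64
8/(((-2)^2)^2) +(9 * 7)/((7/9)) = 163/2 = 81.50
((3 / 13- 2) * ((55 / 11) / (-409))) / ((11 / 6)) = 690 / 58487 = 0.01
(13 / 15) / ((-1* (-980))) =0.00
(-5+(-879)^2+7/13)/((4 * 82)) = 10044275/4264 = 2355.60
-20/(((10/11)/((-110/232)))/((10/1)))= 3025/29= 104.31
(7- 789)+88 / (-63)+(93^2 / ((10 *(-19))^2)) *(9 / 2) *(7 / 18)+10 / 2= -7077417391 / 9097200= -777.98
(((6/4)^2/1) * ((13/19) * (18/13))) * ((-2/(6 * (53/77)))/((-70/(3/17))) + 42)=30652911/342380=89.53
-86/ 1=-86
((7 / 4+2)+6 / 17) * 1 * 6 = 24.62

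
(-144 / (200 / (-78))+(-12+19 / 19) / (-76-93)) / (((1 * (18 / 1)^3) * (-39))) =-237551 / 960967800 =-0.00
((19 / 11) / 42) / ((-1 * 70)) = -19 / 32340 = -0.00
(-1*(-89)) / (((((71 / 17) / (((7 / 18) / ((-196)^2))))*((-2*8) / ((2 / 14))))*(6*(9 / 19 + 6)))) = -28747 / 579721411584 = -0.00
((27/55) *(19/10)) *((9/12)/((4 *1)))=1539/8800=0.17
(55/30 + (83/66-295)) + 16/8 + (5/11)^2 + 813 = 63319/121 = 523.30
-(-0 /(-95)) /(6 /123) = 0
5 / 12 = 0.42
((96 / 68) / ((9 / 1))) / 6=4 / 153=0.03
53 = 53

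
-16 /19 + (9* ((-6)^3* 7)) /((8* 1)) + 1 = -32316 /19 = -1700.84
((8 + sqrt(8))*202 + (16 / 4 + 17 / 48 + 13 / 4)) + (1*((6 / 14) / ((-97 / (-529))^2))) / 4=404*sqrt(2) + 5142975455 / 3161424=2198.13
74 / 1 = 74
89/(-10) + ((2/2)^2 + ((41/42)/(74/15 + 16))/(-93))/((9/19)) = -6.79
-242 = -242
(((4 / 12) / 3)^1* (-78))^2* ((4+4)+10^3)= 75712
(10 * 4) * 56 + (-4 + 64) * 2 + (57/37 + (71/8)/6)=4196723/1776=2363.02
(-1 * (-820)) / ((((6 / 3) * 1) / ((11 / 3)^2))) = 49610 / 9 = 5512.22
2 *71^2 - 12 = 10070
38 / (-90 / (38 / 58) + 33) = -722 / 1983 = -0.36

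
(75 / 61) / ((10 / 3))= 45 / 122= 0.37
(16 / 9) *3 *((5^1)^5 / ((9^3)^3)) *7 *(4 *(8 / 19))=0.00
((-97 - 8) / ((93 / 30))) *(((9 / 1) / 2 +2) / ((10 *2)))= -1365 / 124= -11.01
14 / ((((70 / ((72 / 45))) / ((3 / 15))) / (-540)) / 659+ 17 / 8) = 3985632 / 604787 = 6.59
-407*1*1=-407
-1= -1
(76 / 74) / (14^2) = 19 / 3626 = 0.01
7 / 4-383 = -1525 / 4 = -381.25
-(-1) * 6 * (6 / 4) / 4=9 / 4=2.25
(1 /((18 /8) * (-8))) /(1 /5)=-5 /18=-0.28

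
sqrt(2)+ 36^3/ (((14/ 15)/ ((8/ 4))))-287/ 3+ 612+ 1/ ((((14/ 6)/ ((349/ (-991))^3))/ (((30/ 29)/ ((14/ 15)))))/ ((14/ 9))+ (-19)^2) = sqrt(2)+ 4440773150701282681/ 44189664694077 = 100494.89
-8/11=-0.73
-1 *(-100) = 100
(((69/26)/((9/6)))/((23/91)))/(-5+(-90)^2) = 7/8095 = 0.00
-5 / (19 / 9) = -2.37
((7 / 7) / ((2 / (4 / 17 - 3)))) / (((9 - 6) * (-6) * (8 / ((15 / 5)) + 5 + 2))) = 47 / 5916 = 0.01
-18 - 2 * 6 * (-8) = 78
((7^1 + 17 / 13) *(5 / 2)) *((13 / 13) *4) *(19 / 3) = 6840 / 13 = 526.15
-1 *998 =-998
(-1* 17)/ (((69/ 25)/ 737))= -313225/ 69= -4539.49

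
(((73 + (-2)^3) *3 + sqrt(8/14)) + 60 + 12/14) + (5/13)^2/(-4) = 2 *sqrt(7)/7 + 1210541/4732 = 256.58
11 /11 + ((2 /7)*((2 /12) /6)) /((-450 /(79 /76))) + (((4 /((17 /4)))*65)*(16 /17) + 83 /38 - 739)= -844649603431 /1245358800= -678.24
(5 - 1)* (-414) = -1656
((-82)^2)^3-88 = 304006671336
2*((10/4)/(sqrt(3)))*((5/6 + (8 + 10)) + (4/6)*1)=65*sqrt(3)/2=56.29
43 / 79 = 0.54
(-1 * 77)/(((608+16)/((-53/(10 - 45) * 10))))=-583/312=-1.87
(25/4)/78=25/312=0.08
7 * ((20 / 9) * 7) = 980 / 9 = 108.89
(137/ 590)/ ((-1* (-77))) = 0.00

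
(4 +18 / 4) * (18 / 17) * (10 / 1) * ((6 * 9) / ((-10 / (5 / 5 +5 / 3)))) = -1296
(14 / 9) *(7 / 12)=49 / 54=0.91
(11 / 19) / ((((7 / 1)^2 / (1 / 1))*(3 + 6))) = 11 / 8379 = 0.00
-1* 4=-4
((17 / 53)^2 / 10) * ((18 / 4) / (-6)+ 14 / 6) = 5491 / 337080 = 0.02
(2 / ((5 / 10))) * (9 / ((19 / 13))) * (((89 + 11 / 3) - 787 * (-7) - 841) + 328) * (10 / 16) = 1488435 / 19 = 78338.68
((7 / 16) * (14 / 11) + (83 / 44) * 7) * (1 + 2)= 3633 / 88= 41.28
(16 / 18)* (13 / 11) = 104 / 99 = 1.05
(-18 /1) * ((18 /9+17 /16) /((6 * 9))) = -49 /48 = -1.02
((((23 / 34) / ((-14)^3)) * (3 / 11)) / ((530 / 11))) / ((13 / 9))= -621 / 642809440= -0.00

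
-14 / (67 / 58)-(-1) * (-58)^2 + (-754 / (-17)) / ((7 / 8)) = 27128688 / 7973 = 3402.57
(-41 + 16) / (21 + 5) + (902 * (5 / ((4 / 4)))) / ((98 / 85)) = 4982325 / 1274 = 3910.77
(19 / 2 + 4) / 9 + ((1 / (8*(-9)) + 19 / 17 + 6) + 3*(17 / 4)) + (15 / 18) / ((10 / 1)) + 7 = 34807 / 1224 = 28.44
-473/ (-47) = 473/ 47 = 10.06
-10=-10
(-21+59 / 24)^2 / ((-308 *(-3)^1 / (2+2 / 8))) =198025 / 236544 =0.84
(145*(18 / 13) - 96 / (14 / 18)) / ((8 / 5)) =17595 / 364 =48.34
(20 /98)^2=100 /2401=0.04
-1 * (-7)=7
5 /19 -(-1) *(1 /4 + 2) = 191 /76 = 2.51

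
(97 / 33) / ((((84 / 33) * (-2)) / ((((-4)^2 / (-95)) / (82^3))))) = 97 / 549989580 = 0.00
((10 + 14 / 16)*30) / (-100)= -261 / 80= -3.26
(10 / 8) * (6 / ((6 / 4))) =5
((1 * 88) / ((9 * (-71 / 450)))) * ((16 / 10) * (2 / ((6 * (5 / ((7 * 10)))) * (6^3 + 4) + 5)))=-19712 / 9869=-2.00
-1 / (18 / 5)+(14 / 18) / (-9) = -59 / 162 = -0.36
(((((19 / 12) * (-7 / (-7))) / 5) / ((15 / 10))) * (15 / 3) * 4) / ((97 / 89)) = 3382 / 873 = 3.87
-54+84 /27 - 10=-548 /9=-60.89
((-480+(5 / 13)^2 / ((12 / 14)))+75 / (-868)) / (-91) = 211198555 / 40046916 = 5.27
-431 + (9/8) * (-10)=-1769/4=-442.25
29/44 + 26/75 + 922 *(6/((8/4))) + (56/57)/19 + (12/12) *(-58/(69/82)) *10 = 56931021857/27399900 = 2077.78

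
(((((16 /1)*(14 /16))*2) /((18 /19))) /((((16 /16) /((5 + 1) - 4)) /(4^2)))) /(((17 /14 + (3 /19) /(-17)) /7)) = 269438848 /49041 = 5494.15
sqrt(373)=19.31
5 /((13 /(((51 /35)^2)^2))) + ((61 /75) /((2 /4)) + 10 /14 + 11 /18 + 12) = 1171845823 /70229250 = 16.69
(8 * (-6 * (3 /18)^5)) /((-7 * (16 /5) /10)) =25 /9072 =0.00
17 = 17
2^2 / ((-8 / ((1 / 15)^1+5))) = -2.53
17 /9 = 1.89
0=0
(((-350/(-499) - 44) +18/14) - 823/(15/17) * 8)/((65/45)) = -1179497307/227045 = -5194.99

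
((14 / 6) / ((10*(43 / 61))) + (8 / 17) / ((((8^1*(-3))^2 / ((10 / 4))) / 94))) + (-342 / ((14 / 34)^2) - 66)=-26854523503 / 12894840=-2082.58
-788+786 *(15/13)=1546/13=118.92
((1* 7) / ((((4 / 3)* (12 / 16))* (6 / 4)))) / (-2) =-7 / 3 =-2.33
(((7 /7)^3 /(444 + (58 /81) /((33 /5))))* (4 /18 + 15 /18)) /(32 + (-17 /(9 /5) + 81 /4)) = 50787 /914662091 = 0.00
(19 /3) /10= 0.63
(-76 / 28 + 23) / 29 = 142 / 203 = 0.70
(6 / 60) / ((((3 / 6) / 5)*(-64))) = -1 / 64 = -0.02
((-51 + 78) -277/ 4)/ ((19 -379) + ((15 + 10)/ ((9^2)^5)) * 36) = 5036466357/ 42914269520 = 0.12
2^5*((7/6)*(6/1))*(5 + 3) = 1792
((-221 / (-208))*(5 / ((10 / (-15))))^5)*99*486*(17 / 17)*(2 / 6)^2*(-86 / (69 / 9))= 4451371959375 / 2944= 1512014931.85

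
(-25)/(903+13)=-25/916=-0.03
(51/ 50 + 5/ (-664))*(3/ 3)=16807/ 16600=1.01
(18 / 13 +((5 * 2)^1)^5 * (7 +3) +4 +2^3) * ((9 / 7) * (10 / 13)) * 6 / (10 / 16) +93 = 11232260355 / 1183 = 9494725.57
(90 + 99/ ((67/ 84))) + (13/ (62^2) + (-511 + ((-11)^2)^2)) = 3694300135/ 257548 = 14344.12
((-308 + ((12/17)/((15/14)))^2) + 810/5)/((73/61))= -64154554/527425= -121.64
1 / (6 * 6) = 0.03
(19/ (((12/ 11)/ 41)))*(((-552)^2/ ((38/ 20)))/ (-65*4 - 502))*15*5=-1431474000/ 127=-11271448.82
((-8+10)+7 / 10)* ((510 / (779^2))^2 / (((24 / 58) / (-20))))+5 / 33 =1840159875755 / 12152447976273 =0.15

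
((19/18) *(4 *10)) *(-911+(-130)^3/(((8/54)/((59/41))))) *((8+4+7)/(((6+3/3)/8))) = -7219938947680/369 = -19566230210.51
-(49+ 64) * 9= -1017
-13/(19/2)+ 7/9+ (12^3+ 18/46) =6795440/3933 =1727.80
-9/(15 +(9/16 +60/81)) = -3888/7043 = -0.55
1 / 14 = 0.07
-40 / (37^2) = -40 / 1369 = -0.03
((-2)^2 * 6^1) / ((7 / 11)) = 264 / 7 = 37.71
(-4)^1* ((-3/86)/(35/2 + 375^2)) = 12/12095255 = 0.00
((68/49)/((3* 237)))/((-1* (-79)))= 68/2752281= 0.00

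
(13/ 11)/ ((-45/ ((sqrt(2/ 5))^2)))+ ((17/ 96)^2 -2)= -1671983/ 844800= -1.98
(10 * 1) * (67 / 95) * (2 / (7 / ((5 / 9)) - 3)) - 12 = -2401 / 228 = -10.53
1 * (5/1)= 5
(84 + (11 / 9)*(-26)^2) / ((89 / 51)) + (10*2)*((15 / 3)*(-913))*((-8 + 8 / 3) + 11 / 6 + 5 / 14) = 537271048 / 1869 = 287464.45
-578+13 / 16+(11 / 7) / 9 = -581629 / 1008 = -577.01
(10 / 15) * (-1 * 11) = -7.33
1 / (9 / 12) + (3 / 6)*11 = 41 / 6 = 6.83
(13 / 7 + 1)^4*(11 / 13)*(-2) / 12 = -880000 / 93639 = -9.40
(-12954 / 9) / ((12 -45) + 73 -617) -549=-946001 / 1731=-546.51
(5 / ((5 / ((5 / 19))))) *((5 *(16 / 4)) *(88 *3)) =26400 / 19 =1389.47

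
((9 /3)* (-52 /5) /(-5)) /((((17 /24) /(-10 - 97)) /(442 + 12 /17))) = -417297.69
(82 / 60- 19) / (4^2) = -529 / 480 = -1.10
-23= -23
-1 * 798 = -798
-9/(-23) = 0.39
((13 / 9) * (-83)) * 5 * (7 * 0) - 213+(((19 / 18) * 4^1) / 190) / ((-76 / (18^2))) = -20244 / 95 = -213.09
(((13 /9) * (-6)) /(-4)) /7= 13 /42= 0.31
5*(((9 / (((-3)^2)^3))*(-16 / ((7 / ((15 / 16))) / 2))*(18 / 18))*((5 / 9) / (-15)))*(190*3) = 5.58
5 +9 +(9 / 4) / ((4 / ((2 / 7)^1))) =793 / 56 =14.16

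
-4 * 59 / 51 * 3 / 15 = -236 / 255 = -0.93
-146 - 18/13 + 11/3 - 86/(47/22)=-337223/1833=-183.97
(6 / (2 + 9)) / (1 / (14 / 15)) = 28 / 55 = 0.51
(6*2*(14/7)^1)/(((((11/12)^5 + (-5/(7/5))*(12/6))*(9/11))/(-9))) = 459841536/11314243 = 40.64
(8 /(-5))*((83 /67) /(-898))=332 /150415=0.00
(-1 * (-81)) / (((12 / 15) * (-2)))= -405 / 8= -50.62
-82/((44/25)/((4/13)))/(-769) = 2050/109967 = 0.02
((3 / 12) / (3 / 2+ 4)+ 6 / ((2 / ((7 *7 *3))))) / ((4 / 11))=9703 / 8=1212.88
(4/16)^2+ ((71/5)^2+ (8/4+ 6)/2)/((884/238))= 288221/5200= 55.43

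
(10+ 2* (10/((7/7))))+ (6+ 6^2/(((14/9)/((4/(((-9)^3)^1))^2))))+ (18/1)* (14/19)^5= 4538603562260/113719798773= 39.91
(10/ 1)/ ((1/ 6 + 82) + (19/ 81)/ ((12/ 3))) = 3240/ 26641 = 0.12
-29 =-29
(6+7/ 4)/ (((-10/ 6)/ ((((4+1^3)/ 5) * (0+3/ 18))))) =-31/ 40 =-0.78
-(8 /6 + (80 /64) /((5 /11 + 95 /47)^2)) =-6044747 /3932160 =-1.54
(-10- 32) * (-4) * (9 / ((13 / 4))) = 6048 / 13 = 465.23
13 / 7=1.86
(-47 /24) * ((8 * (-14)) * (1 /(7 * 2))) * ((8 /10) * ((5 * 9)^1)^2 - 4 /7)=532792 /21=25371.05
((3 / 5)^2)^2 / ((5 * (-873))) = -9 / 303125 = -0.00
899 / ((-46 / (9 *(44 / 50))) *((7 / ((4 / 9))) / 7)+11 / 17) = -672452 / 9291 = -72.38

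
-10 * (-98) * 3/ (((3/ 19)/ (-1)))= -18620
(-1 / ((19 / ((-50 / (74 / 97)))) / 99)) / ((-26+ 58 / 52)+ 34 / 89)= -555533550 / 39859397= -13.94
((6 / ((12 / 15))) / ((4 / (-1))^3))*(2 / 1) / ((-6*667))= 5 / 85376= 0.00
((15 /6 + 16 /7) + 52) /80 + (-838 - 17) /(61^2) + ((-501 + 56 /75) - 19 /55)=-343902052801 /687640800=-500.12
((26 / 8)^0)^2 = 1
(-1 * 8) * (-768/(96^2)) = 2/3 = 0.67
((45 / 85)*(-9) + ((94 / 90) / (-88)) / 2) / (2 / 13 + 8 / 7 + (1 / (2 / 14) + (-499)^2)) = -58451029 / 3050921665440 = -0.00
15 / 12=5 / 4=1.25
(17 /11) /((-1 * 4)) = -17 /44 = -0.39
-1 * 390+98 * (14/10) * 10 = 982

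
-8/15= -0.53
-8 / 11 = -0.73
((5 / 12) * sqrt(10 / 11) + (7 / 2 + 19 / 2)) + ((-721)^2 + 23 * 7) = 5 * sqrt(110) / 132 + 520015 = 520015.40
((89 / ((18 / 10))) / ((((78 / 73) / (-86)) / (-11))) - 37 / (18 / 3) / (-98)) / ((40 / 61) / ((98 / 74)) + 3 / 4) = 183709046249 / 5225337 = 35157.36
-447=-447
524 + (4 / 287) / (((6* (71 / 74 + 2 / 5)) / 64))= 226982852 / 433083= 524.11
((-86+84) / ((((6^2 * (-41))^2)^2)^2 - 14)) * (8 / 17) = -8 / 191473989230433303202922377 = -0.00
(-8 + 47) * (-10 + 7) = -117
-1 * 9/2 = -4.50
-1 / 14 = -0.07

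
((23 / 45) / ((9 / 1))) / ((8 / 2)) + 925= 1498523 / 1620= 925.01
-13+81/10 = -49/10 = -4.90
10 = 10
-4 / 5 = -0.80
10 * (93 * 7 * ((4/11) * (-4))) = -104160/11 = -9469.09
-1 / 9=-0.11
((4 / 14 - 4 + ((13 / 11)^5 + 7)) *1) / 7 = 6303224 / 7891499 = 0.80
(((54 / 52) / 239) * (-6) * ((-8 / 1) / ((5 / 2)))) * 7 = 9072 / 15535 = 0.58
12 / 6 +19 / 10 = 39 / 10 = 3.90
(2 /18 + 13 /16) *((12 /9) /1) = 133 /108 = 1.23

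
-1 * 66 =-66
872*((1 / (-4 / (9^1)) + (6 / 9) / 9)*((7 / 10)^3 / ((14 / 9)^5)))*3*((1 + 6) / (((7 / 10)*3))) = -11204001 / 15680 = -714.54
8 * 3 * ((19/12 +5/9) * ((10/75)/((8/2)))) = 77/45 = 1.71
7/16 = 0.44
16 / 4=4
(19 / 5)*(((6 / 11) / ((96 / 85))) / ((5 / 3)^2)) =2907 / 4400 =0.66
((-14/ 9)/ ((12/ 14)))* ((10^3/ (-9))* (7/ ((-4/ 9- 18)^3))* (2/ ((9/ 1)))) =-85750/ 1715361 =-0.05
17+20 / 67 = 1159 / 67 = 17.30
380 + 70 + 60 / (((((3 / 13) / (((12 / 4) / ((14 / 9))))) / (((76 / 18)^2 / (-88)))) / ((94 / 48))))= 1391945 / 5544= 251.07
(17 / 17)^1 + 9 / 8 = 17 / 8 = 2.12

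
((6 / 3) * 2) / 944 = 1 / 236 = 0.00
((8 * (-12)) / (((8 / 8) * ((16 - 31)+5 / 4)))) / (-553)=-384 / 30415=-0.01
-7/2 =-3.50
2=2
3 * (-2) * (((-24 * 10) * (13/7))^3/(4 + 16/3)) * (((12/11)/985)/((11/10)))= 3280103424000/57232637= 57311.76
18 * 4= 72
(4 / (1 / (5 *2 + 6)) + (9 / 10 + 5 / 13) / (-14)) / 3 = 38771 / 1820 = 21.30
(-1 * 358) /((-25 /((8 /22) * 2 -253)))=-39738 /11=-3612.55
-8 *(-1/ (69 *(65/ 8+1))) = 64/ 5037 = 0.01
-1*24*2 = -48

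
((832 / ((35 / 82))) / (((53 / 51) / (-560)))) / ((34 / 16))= -26198016 / 53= -494302.19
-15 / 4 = -3.75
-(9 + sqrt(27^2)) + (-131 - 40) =-207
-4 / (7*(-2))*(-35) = -10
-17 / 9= -1.89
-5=-5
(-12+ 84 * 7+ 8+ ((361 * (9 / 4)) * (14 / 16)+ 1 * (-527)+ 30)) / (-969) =-8509 / 10336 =-0.82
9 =9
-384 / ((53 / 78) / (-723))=21655296 / 53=408590.49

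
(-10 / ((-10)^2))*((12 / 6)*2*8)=-16 / 5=-3.20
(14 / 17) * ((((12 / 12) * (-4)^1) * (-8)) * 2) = 896 / 17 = 52.71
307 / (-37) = -307 / 37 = -8.30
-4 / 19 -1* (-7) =129 / 19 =6.79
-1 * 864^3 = -644972544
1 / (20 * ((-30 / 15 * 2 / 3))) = -3 / 80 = -0.04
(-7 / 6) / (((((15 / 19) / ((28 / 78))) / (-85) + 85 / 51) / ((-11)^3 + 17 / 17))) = 21049910 / 22259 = 945.68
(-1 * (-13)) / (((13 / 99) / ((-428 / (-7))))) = 42372 / 7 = 6053.14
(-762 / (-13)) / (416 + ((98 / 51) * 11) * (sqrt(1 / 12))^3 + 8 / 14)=17476909204608 / 124205790590219 - 12316611384 * sqrt(3) / 124205790590219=0.14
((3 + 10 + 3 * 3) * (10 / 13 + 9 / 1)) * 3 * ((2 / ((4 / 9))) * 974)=36738306 / 13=2826023.54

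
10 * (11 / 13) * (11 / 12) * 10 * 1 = 3025 / 39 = 77.56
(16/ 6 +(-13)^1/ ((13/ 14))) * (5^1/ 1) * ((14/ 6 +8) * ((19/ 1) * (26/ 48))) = -650845/ 108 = -6026.34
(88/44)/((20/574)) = 287/5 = 57.40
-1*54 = -54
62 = 62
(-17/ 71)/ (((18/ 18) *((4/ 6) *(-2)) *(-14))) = -51/ 3976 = -0.01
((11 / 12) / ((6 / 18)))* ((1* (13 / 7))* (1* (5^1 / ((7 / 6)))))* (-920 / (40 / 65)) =-3206775 / 98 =-32722.19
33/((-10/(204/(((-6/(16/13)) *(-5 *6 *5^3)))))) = -1496/40625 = -0.04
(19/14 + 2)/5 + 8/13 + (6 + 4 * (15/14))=10531/910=11.57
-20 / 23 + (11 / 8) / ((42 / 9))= -0.57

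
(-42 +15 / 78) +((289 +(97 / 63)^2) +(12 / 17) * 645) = 1236529309 / 1754298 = 704.86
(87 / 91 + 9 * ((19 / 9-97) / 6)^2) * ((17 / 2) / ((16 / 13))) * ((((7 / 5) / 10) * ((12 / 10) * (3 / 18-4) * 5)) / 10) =-5007.87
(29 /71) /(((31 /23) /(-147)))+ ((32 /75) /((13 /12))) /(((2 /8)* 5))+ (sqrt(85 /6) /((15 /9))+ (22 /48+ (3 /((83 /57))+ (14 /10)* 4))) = -257297909471 /7124637000+ sqrt(510) /10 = -33.86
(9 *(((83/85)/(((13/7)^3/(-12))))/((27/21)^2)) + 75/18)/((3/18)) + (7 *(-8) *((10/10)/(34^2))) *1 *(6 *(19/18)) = -35.07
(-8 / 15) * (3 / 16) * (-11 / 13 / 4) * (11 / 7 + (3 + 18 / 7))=55 / 364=0.15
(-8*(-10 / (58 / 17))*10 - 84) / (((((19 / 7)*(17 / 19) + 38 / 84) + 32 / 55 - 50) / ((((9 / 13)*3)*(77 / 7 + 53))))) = -429.82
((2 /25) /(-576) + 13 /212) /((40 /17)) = 396899 /15264000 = 0.03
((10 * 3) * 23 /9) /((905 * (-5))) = -46 /2715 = -0.02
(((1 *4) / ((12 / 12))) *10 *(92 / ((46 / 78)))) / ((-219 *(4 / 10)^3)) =-32500 / 73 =-445.21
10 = 10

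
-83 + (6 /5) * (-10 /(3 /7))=-111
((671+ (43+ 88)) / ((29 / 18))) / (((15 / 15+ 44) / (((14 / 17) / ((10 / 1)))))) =11228 / 12325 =0.91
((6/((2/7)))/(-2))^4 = 12155.06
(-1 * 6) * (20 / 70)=-12 / 7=-1.71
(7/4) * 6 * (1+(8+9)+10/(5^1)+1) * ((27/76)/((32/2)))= 11907/2432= 4.90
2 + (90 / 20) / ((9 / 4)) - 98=-94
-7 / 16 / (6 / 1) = -7 / 96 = -0.07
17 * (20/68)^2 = 25/17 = 1.47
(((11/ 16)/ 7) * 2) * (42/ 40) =33/ 160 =0.21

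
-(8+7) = -15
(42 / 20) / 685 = 0.00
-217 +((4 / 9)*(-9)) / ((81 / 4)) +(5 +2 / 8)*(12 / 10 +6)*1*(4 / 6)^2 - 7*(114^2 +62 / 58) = -1070907694 / 11745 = -91179.88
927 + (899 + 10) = 1836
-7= -7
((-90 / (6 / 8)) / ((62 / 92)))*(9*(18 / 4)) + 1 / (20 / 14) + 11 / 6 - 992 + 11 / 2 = -7621889 / 930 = -8195.58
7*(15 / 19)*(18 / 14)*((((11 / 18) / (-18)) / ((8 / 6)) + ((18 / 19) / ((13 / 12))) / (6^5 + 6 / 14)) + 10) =19312358563 / 272494352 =70.87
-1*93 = -93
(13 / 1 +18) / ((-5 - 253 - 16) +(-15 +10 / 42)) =-651 / 6064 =-0.11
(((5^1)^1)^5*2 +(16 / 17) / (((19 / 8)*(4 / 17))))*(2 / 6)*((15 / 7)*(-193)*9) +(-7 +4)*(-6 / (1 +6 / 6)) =-1031620473 / 133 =-7756544.91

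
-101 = -101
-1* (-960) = 960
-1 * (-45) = 45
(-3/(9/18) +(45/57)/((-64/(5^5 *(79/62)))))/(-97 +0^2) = 4155477/7313024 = 0.57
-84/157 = -0.54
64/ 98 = 32/ 49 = 0.65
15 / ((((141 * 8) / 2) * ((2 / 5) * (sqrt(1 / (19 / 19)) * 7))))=25 / 2632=0.01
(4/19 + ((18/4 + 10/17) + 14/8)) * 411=3742977/1292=2897.04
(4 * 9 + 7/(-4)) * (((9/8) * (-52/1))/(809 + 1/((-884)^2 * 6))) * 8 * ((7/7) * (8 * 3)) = -1803737984256/3793187425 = -475.52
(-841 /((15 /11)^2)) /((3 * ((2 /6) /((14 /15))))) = -1424654 /3375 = -422.12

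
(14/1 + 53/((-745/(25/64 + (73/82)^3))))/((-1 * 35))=-45749882387/115015364800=-0.40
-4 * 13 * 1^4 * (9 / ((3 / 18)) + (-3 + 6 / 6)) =-2704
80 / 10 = 8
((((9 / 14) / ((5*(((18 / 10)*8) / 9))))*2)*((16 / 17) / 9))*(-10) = -20 / 119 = -0.17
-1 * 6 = -6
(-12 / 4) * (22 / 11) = -6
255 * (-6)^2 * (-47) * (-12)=5177520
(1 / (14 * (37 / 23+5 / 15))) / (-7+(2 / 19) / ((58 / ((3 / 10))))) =-190095 / 36175846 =-0.01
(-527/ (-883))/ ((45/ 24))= 4216/ 13245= 0.32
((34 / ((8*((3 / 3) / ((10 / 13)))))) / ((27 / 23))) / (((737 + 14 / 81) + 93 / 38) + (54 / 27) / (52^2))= 1158924 / 307790003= 0.00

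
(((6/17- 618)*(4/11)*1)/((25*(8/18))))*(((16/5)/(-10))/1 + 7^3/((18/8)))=-2875152/935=-3075.03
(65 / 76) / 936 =5 / 5472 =0.00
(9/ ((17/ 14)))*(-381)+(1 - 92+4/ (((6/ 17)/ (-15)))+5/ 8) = -419459/ 136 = -3084.26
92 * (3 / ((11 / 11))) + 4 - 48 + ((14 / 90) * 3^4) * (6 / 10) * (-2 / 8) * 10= 2131 / 10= 213.10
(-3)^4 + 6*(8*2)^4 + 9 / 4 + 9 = 1573233 / 4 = 393308.25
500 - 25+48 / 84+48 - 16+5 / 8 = 28459 / 56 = 508.20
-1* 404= -404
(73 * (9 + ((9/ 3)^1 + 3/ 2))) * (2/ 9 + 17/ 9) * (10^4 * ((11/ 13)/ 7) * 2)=457710000/ 91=5029780.22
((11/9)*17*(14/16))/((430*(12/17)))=22253/371520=0.06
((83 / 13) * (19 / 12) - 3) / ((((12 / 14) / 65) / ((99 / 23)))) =426965 / 184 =2320.46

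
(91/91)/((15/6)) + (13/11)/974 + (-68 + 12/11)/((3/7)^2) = -175438243/482130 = -363.88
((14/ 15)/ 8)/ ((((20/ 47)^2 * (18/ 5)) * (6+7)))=15463/ 1123200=0.01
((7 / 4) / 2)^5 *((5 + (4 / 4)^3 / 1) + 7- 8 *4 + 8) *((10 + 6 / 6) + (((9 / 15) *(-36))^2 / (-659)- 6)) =-13072837547 / 539852800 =-24.22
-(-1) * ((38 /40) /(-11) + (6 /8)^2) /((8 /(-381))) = -159639 /7040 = -22.68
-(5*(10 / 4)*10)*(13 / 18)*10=-8125 / 9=-902.78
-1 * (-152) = 152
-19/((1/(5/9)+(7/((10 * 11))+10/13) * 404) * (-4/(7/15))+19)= 19019/2883409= 0.01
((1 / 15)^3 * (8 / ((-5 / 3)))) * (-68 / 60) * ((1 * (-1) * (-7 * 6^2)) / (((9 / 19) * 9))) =72352 / 759375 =0.10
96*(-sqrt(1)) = -96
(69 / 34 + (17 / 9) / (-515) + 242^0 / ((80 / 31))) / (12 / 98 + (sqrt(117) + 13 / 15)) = -108380305775 / 5267943398208 + 109572936375 * sqrt(13) / 1755981132736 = 0.20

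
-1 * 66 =-66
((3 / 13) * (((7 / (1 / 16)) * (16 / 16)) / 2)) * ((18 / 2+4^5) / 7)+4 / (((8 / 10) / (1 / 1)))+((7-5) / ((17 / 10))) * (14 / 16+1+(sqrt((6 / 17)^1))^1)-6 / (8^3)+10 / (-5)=20 * sqrt(102) / 289+108188649 / 56576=1912.97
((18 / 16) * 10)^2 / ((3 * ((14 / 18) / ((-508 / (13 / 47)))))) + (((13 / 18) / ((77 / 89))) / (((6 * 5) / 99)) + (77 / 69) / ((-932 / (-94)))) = -485801807811 / 4876690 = -99617.12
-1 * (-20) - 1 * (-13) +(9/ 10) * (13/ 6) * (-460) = -864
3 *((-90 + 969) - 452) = 1281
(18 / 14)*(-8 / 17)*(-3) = 1.82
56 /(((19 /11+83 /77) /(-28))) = -15092 /27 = -558.96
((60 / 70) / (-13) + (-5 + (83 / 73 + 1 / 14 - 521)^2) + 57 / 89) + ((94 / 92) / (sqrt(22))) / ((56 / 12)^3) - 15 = 1269 * sqrt(22) / 2776928 + 326484384160729 / 1208467988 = 270163.87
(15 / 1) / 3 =5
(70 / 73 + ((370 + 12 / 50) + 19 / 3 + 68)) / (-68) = -2439289 / 372300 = -6.55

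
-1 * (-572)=572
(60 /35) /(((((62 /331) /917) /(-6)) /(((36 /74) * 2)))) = -56195856 /1147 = -48993.77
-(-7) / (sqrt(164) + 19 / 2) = -266 / 295 + 56 * sqrt(41) / 295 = 0.31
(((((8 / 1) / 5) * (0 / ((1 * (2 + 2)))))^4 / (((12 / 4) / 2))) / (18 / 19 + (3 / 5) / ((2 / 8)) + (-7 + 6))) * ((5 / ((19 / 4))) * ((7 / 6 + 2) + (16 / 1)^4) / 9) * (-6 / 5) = 0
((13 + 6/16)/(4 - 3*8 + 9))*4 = -107/22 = -4.86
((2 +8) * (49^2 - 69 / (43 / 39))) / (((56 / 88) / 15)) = 165910800 / 301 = 551198.67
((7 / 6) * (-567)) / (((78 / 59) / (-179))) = 4657401 / 52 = 89565.40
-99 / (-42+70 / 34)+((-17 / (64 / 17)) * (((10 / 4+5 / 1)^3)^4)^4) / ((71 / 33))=-1835109534258046412485425054594401217400443450239703607397020263 / 868456137743616966656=-2113071063123514916444131000000000000000000.00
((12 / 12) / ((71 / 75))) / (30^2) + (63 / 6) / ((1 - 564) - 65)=-4159 / 267528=-0.02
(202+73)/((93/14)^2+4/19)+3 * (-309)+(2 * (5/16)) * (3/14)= -3405144767/3698576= -920.66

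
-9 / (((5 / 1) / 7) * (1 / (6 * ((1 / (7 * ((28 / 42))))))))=-81 / 5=-16.20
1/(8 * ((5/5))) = 1/8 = 0.12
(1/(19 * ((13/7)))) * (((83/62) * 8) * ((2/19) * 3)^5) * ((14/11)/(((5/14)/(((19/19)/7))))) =505999872/1042771952365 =0.00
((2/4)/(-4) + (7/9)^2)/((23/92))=311/162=1.92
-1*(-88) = 88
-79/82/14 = -79/1148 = -0.07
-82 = -82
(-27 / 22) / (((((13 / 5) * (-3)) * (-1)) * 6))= -15 / 572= -0.03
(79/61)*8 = 632/61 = 10.36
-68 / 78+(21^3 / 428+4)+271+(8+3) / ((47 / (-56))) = 282.66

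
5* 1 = 5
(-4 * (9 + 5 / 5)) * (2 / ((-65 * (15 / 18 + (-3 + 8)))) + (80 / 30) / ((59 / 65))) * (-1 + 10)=-28341024 / 26845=-1055.73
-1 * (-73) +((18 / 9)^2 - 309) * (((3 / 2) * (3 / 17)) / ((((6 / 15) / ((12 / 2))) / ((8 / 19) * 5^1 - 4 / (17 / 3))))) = -8904707 / 5491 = -1621.69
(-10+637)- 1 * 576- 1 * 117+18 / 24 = -261 / 4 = -65.25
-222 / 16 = -111 / 8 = -13.88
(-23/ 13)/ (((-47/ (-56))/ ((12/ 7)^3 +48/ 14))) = -534336/ 29939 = -17.85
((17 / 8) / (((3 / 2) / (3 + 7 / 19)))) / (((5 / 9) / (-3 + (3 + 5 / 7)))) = 816 / 133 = 6.14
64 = 64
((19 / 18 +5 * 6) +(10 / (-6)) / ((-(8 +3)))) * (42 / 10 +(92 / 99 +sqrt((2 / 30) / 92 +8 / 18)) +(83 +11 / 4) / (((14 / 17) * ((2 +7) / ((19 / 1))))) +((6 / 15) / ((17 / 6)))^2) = 6179 * sqrt(211945) / 136620 +7954323790627 / 1132995600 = 7041.43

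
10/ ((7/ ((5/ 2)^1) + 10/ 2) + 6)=50/ 69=0.72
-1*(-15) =15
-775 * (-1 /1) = 775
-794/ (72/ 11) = -4367/ 36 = -121.31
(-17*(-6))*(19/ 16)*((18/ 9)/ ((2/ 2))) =969/ 4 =242.25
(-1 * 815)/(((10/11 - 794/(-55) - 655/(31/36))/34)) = 23622775/635368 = 37.18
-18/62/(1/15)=-135/31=-4.35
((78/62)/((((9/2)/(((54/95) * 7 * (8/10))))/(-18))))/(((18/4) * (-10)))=26208/73625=0.36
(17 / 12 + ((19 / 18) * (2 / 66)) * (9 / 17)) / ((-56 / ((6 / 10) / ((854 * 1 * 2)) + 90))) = -2.30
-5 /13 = -0.38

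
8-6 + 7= 9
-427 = -427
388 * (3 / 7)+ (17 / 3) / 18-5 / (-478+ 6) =166.61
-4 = -4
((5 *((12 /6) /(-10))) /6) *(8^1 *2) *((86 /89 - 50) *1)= 34912 /267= 130.76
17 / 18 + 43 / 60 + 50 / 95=2.19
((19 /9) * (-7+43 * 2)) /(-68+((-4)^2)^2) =0.89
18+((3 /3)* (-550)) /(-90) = 24.11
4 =4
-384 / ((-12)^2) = -8 / 3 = -2.67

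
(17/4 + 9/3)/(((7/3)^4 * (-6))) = -783/19208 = -0.04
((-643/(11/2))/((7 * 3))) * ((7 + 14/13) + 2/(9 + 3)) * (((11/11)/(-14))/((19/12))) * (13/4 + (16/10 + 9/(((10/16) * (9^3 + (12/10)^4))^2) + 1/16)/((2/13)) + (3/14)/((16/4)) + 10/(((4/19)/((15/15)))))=661807403930263549403/5188415259343876560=127.55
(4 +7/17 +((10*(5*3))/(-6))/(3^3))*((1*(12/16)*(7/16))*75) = 4375/51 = 85.78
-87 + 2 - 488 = -573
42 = 42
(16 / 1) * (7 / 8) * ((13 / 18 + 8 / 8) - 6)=-539 / 9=-59.89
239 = 239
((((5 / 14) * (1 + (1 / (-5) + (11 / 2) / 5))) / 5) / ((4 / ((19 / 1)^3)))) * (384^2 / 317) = 1201038336 / 11095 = 108250.41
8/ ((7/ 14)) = 16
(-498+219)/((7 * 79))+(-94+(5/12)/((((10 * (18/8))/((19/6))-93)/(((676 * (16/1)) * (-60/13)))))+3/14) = 8340565/56406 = 147.87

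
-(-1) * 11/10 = 11/10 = 1.10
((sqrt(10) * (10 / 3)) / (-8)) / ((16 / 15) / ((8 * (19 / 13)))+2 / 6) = -475 * sqrt(10) / 484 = -3.10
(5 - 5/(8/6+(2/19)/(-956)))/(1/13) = 118027/7265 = 16.25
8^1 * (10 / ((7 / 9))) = 720 / 7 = 102.86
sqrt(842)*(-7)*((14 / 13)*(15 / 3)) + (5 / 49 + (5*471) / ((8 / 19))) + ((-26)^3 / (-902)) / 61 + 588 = 66663725847 / 10784312 - 490*sqrt(842) / 13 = 5087.82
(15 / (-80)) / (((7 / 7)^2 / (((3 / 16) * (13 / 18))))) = -13 / 512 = -0.03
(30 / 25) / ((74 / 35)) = 21 / 37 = 0.57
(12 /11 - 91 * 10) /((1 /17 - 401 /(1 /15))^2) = -1444711 /57507342838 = -0.00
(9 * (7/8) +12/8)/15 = 5/8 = 0.62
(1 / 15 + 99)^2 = 9814.20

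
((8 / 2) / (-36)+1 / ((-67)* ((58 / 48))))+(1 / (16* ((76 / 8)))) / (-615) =-67280269 / 544894920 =-0.12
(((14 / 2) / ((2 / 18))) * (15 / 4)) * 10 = 4725 / 2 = 2362.50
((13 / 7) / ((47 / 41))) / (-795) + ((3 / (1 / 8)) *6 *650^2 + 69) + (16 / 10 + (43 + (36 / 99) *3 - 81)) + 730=60840763.69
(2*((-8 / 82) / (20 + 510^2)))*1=-1 / 1333115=-0.00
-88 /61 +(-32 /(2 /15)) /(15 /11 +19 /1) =-11297 /854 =-13.23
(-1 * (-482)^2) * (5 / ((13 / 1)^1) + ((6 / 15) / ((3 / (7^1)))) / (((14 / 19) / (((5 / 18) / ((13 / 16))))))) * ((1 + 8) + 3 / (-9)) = -133353976 / 81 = -1646345.38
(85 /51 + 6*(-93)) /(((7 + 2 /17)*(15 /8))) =-226984 /5445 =-41.69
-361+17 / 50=-18033 / 50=-360.66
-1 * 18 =-18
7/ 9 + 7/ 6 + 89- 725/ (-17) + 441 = 175825/ 306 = 574.59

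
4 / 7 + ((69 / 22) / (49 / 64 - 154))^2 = 739427228 / 1293049681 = 0.57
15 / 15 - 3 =-2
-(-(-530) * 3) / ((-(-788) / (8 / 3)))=-1060 / 197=-5.38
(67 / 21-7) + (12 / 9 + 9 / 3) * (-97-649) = -67966 / 21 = -3236.48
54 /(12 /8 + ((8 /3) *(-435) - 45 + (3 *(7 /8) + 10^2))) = -432 /8807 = -0.05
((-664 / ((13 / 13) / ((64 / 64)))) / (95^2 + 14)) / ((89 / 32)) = -0.03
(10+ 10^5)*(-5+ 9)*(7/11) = 2800280/11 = 254570.91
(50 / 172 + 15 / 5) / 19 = 283 / 1634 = 0.17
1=1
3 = 3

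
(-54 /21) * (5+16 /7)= -918 /49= -18.73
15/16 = 0.94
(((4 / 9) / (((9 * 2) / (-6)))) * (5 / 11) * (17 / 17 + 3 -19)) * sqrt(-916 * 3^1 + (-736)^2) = 200 * sqrt(134737) / 99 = 741.55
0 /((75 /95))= 0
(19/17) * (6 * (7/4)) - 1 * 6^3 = -6945/34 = -204.26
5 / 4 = 1.25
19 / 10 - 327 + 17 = -3081 / 10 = -308.10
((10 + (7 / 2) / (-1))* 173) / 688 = 2249 / 1376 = 1.63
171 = 171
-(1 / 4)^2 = -1 / 16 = -0.06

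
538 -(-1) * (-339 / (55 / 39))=16369 / 55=297.62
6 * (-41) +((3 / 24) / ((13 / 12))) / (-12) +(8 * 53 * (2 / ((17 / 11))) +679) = 1735639 / 1768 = 981.70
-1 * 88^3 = -681472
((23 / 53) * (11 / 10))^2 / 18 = 64009 / 5056200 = 0.01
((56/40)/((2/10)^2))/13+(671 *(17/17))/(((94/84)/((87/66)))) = 484582/611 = 793.10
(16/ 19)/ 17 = 16/ 323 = 0.05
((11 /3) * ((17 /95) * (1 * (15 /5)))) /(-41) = -187 /3895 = -0.05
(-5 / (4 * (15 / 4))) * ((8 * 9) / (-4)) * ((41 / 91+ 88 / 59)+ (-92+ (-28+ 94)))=-775002 / 5369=-144.35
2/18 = 1/9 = 0.11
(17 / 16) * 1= 17 / 16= 1.06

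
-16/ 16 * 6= -6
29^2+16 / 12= 2527 / 3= 842.33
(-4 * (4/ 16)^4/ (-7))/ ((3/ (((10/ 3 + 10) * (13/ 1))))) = 65/ 504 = 0.13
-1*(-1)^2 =-1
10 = 10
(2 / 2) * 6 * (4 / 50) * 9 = 108 / 25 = 4.32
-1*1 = -1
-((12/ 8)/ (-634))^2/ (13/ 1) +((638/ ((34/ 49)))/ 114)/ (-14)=-11668389445/ 20253758928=-0.58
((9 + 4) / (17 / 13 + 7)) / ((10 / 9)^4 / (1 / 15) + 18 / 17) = 232713 / 3557464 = 0.07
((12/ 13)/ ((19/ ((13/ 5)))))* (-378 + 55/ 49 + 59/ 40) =-2207367/ 46550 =-47.42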